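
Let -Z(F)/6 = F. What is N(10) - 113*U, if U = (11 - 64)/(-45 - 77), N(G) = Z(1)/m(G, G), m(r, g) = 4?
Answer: -3086/61 ≈ -50.590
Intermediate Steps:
Z(F) = -6*F
N(G) = -3/2 (N(G) = -6*1/4 = -6*¼ = -3/2)
U = 53/122 (U = -53/(-122) = -53*(-1/122) = 53/122 ≈ 0.43443)
N(10) - 113*U = -3/2 - 113*53/122 = -3/2 - 5989/122 = -3086/61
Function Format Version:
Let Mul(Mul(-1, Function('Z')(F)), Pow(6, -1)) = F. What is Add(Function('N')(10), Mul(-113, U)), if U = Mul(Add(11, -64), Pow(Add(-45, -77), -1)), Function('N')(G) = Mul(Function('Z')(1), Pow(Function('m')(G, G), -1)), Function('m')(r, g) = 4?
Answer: Rational(-3086, 61) ≈ -50.590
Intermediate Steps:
Function('Z')(F) = Mul(-6, F)
Function('N')(G) = Rational(-3, 2) (Function('N')(G) = Mul(Mul(-6, 1), Pow(4, -1)) = Mul(-6, Rational(1, 4)) = Rational(-3, 2))
U = Rational(53, 122) (U = Mul(-53, Pow(-122, -1)) = Mul(-53, Rational(-1, 122)) = Rational(53, 122) ≈ 0.43443)
Add(Function('N')(10), Mul(-113, U)) = Add(Rational(-3, 2), Mul(-113, Rational(53, 122))) = Add(Rational(-3, 2), Rational(-5989, 122)) = Rational(-3086, 61)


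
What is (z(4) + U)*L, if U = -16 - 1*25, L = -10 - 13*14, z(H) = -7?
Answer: 9216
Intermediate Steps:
L = -192 (L = -10 - 182 = -192)
U = -41 (U = -16 - 25 = -41)
(z(4) + U)*L = (-7 - 41)*(-192) = -48*(-192) = 9216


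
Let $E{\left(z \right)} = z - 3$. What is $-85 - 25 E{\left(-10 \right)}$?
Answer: $240$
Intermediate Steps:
$E{\left(z \right)} = -3 + z$
$-85 - 25 E{\left(-10 \right)} = -85 - 25 \left(-3 - 10\right) = -85 - -325 = -85 + 325 = 240$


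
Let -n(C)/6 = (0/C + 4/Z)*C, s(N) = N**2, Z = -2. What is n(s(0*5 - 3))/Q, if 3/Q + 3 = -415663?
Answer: -14963976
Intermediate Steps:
Q = -3/415666 (Q = 3/(-3 - 415663) = 3/(-415666) = 3*(-1/415666) = -3/415666 ≈ -7.2173e-6)
n(C) = 12*C (n(C) = -6*(0/C + 4/(-2))*C = -6*(0 + 4*(-1/2))*C = -6*(0 - 2)*C = -(-12)*C = 12*C)
n(s(0*5 - 3))/Q = (12*(0*5 - 3)**2)/(-3/415666) = (12*(0 - 3)**2)*(-415666/3) = (12*(-3)**2)*(-415666/3) = (12*9)*(-415666/3) = 108*(-415666/3) = -14963976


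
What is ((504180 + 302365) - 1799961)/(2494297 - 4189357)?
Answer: 248354/423765 ≈ 0.58607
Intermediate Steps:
((504180 + 302365) - 1799961)/(2494297 - 4189357) = (806545 - 1799961)/(-1695060) = -993416*(-1/1695060) = 248354/423765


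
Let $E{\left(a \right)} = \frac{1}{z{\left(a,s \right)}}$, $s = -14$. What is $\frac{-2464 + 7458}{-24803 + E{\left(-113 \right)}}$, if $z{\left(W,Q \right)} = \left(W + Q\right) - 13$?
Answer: $- \frac{699160}{3472421} \approx -0.20135$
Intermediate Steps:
$z{\left(W,Q \right)} = -13 + Q + W$ ($z{\left(W,Q \right)} = \left(Q + W\right) - 13 = -13 + Q + W$)
$E{\left(a \right)} = \frac{1}{-27 + a}$ ($E{\left(a \right)} = \frac{1}{-13 - 14 + a} = \frac{1}{-27 + a}$)
$\frac{-2464 + 7458}{-24803 + E{\left(-113 \right)}} = \frac{-2464 + 7458}{-24803 + \frac{1}{-27 - 113}} = \frac{4994}{-24803 + \frac{1}{-140}} = \frac{4994}{-24803 - \frac{1}{140}} = \frac{4994}{- \frac{3472421}{140}} = 4994 \left(- \frac{140}{3472421}\right) = - \frac{699160}{3472421}$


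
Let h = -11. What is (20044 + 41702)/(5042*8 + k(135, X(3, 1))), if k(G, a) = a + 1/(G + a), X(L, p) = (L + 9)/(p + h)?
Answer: 206540370/134919931 ≈ 1.5308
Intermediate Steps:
X(L, p) = (9 + L)/(-11 + p) (X(L, p) = (L + 9)/(p - 11) = (9 + L)/(-11 + p))
(20044 + 41702)/(5042*8 + k(135, X(3, 1))) = (20044 + 41702)/(5042*8 + (1 + ((9 + 3)/(-11 + 1))² + 135*((9 + 3)/(-11 + 1)))/(135 + (9 + 3)/(-11 + 1))) = 61746/(40336 + (1 + (12/(-10))² + 135*(12/(-10)))/(135 + 12/(-10))) = 61746/(40336 + (1 + (-⅒*12)² + 135*(-⅒*12))/(135 - ⅒*12)) = 61746/(40336 + (1 + (-6/5)² + 135*(-6/5))/(135 - 6/5)) = 61746/(40336 + (1 + 36/25 - 162)/(669/5)) = 61746/(40336 + (5/669)*(-3989/25)) = 61746/(40336 - 3989/3345) = 61746/(134919931/3345) = 61746*(3345/134919931) = 206540370/134919931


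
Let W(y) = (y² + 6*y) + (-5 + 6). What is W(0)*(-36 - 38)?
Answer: -74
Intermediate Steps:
W(y) = 1 + y² + 6*y (W(y) = (y² + 6*y) + 1 = 1 + y² + 6*y)
W(0)*(-36 - 38) = (1 + 0² + 6*0)*(-36 - 38) = (1 + 0 + 0)*(-74) = 1*(-74) = -74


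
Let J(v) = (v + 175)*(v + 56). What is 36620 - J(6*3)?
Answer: 22338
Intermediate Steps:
J(v) = (56 + v)*(175 + v) (J(v) = (175 + v)*(56 + v) = (56 + v)*(175 + v))
36620 - J(6*3) = 36620 - (9800 + (6*3)² + 231*(6*3)) = 36620 - (9800 + 18² + 231*18) = 36620 - (9800 + 324 + 4158) = 36620 - 1*14282 = 36620 - 14282 = 22338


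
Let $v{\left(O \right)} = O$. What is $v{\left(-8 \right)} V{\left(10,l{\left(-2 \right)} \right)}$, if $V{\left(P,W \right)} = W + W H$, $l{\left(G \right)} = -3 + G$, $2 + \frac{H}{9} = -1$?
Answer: $-1040$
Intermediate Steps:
$H = -27$ ($H = -18 + 9 \left(-1\right) = -18 - 9 = -27$)
$V{\left(P,W \right)} = - 26 W$ ($V{\left(P,W \right)} = W + W \left(-27\right) = W - 27 W = - 26 W$)
$v{\left(-8 \right)} V{\left(10,l{\left(-2 \right)} \right)} = - 8 \left(- 26 \left(-3 - 2\right)\right) = - 8 \left(\left(-26\right) \left(-5\right)\right) = \left(-8\right) 130 = -1040$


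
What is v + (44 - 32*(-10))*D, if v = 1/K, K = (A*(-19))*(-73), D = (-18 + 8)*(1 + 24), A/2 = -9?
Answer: -2271906001/24966 ≈ -91000.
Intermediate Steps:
A = -18 (A = 2*(-9) = -18)
D = -250 (D = -10*25 = -250)
K = -24966 (K = -18*(-19)*(-73) = 342*(-73) = -24966)
v = -1/24966 (v = 1/(-24966) = -1/24966 ≈ -4.0054e-5)
v + (44 - 32*(-10))*D = -1/24966 + (44 - 32*(-10))*(-250) = -1/24966 + (44 + 320)*(-250) = -1/24966 + 364*(-250) = -1/24966 - 91000 = -2271906001/24966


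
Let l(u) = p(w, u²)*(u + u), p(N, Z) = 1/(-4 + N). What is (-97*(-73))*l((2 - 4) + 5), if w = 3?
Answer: -42486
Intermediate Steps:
l(u) = -2*u (l(u) = (u + u)/(-4 + 3) = (2*u)/(-1) = -2*u)
(-97*(-73))*l((2 - 4) + 5) = (-97*(-73))*(-2*((2 - 4) + 5)) = 7081*(-2*(-2 + 5)) = 7081*(-2*3) = 7081*(-6) = -42486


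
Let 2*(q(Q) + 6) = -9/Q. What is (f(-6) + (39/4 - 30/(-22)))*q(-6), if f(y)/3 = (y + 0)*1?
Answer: 6363/176 ≈ 36.153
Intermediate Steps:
q(Q) = -6 - 9/(2*Q) (q(Q) = -6 + (-9/Q)/2 = -6 - 9/(2*Q))
f(y) = 3*y (f(y) = 3*((y + 0)*1) = 3*(y*1) = 3*y)
(f(-6) + (39/4 - 30/(-22)))*q(-6) = (3*(-6) + (39/4 - 30/(-22)))*(-6 - 9/2/(-6)) = (-18 + (39*(¼) - 30*(-1/22)))*(-6 - 9/2*(-⅙)) = (-18 + (39/4 + 15/11))*(-6 + ¾) = (-18 + 489/44)*(-21/4) = -303/44*(-21/4) = 6363/176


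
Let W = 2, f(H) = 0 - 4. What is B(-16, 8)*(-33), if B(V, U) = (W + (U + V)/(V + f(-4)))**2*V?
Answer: 76032/25 ≈ 3041.3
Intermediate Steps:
f(H) = -4
B(V, U) = V*(2 + (U + V)/(-4 + V))**2 (B(V, U) = (2 + (U + V)/(V - 4))**2*V = (2 + (U + V)/(-4 + V))**2*V = V*(2 + (U + V)/(-4 + V))**2)
B(-16, 8)*(-33) = -16*(-8 + 8 + 3*(-16))**2/(-4 - 16)**2*(-33) = -16*(-8 + 8 - 48)**2/(-20)**2*(-33) = -16*1/400*(-48)**2*(-33) = -16*1/400*2304*(-33) = -2304/25*(-33) = 76032/25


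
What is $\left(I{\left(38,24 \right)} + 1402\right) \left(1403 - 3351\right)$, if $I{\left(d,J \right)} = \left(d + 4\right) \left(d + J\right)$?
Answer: $-7803688$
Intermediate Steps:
$I{\left(d,J \right)} = \left(4 + d\right) \left(J + d\right)$
$\left(I{\left(38,24 \right)} + 1402\right) \left(1403 - 3351\right) = \left(\left(38^{2} + 4 \cdot 24 + 4 \cdot 38 + 24 \cdot 38\right) + 1402\right) \left(1403 - 3351\right) = \left(\left(1444 + 96 + 152 + 912\right) + 1402\right) \left(-1948\right) = \left(2604 + 1402\right) \left(-1948\right) = 4006 \left(-1948\right) = -7803688$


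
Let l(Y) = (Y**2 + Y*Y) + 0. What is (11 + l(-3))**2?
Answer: 841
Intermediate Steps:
l(Y) = 2*Y**2 (l(Y) = (Y**2 + Y**2) + 0 = 2*Y**2 + 0 = 2*Y**2)
(11 + l(-3))**2 = (11 + 2*(-3)**2)**2 = (11 + 2*9)**2 = (11 + 18)**2 = 29**2 = 841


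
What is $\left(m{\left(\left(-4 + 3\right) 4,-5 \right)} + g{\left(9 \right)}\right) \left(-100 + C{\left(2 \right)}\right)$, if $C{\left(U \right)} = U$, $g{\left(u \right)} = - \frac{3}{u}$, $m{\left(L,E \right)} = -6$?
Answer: $\frac{1862}{3} \approx 620.67$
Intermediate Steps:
$\left(m{\left(\left(-4 + 3\right) 4,-5 \right)} + g{\left(9 \right)}\right) \left(-100 + C{\left(2 \right)}\right) = \left(-6 - \frac{3}{9}\right) \left(-100 + 2\right) = \left(-6 - \frac{1}{3}\right) \left(-98\right) = \left(- \frac{19}{3}\right) \left(-98\right) = \frac{1862}{3}$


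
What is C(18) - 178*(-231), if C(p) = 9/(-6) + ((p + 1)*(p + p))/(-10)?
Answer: 410481/10 ≈ 41048.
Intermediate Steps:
C(p) = -3/2 - p*(1 + p)/5 (C(p) = 9*(-⅙) + ((1 + p)*(2*p))*(-⅒) = -3/2 + (2*p*(1 + p))*(-⅒) = -3/2 - p*(1 + p)/5)
C(18) - 178*(-231) = (-3/2 - ⅕*18 - ⅕*18²) - 178*(-231) = (-3/2 - 18/5 - ⅕*324) + 41118 = (-3/2 - 18/5 - 324/5) + 41118 = -699/10 + 41118 = 410481/10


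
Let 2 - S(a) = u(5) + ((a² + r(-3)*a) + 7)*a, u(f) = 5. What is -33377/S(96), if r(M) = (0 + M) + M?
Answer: 33377/830115 ≈ 0.040208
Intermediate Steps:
r(M) = 2*M (r(M) = M + M = 2*M)
S(a) = -3 - a*(7 + a² - 6*a) (S(a) = 2 - (5 + ((a² + (2*(-3))*a) + 7)*a) = 2 - (5 + ((a² - 6*a) + 7)*a) = 2 - (5 + (7 + a² - 6*a)*a) = 2 - (5 + a*(7 + a² - 6*a)) = 2 + (-5 - a*(7 + a² - 6*a)) = -3 - a*(7 + a² - 6*a))
-33377/S(96) = -33377/(-3 - 1*96³ - 7*96 + 6*96²) = -33377/(-3 - 1*884736 - 672 + 6*9216) = -33377/(-3 - 884736 - 672 + 55296) = -33377/(-830115) = -33377*(-1/830115) = 33377/830115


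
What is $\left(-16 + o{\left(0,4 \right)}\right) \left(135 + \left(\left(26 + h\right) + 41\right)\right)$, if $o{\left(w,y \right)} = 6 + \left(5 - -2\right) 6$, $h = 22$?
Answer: $7168$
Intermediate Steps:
$o{\left(w,y \right)} = 48$ ($o{\left(w,y \right)} = 6 + \left(5 + 2\right) 6 = 6 + 7 \cdot 6 = 6 + 42 = 48$)
$\left(-16 + o{\left(0,4 \right)}\right) \left(135 + \left(\left(26 + h\right) + 41\right)\right) = \left(-16 + 48\right) \left(135 + \left(\left(26 + 22\right) + 41\right)\right) = 32 \left(135 + \left(48 + 41\right)\right) = 32 \left(135 + 89\right) = 32 \cdot 224 = 7168$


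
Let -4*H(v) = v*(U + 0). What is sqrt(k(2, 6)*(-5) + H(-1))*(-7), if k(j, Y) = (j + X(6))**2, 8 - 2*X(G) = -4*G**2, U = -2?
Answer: -7*I*sqrt(121682)/2 ≈ -1220.9*I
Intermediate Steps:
X(G) = 4 + 2*G**2 (X(G) = 4 - (-2)*G**2 = 4 + 2*G**2)
H(v) = v/2 (H(v) = -v*(-2 + 0)/4 = -v*(-2)/4 = -(-1)*v/2 = v/2)
k(j, Y) = (76 + j)**2 (k(j, Y) = (j + (4 + 2*6**2))**2 = (j + (4 + 2*36))**2 = (j + (4 + 72))**2 = (j + 76)**2 = (76 + j)**2)
sqrt(k(2, 6)*(-5) + H(-1))*(-7) = sqrt((76 + 2)**2*(-5) + (1/2)*(-1))*(-7) = sqrt(78**2*(-5) - 1/2)*(-7) = sqrt(6084*(-5) - 1/2)*(-7) = sqrt(-30420 - 1/2)*(-7) = sqrt(-60841/2)*(-7) = (I*sqrt(121682)/2)*(-7) = -7*I*sqrt(121682)/2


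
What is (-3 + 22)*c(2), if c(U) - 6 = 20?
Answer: 494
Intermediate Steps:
c(U) = 26 (c(U) = 6 + 20 = 26)
(-3 + 22)*c(2) = (-3 + 22)*26 = 19*26 = 494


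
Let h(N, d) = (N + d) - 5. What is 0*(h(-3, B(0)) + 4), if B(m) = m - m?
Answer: 0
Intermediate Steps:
B(m) = 0
h(N, d) = -5 + N + d
0*(h(-3, B(0)) + 4) = 0*((-5 - 3 + 0) + 4) = 0*(-8 + 4) = 0*(-4) = 0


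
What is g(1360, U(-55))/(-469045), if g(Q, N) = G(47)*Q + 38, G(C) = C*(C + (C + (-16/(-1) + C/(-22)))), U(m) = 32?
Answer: -75841498/5159495 ≈ -14.699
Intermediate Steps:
G(C) = C*(16 + 43*C/22) (G(C) = C*(C + (C + (-16*(-1) + C*(-1/22)))) = C*(C + (C + (16 - C/22))) = C*(C + (16 + 21*C/22)) = C*(16 + 43*C/22))
g(Q, N) = 38 + 111531*Q/22 (g(Q, N) = ((1/22)*47*(352 + 43*47))*Q + 38 = ((1/22)*47*(352 + 2021))*Q + 38 = ((1/22)*47*2373)*Q + 38 = 111531*Q/22 + 38 = 38 + 111531*Q/22)
g(1360, U(-55))/(-469045) = (38 + (111531/22)*1360)/(-469045) = (38 + 75841080/11)*(-1/469045) = (75841498/11)*(-1/469045) = -75841498/5159495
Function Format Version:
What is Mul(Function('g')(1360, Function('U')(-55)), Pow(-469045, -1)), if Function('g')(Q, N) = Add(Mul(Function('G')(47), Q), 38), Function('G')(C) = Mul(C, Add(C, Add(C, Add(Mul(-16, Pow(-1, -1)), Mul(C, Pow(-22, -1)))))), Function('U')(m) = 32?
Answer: Rational(-75841498, 5159495) ≈ -14.699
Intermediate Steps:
Function('G')(C) = Mul(C, Add(16, Mul(Rational(43, 22), C))) (Function('G')(C) = Mul(C, Add(C, Add(C, Add(Mul(-16, -1), Mul(C, Rational(-1, 22)))))) = Mul(C, Add(C, Add(C, Add(16, Mul(Rational(-1, 22), C))))) = Mul(C, Add(C, Add(16, Mul(Rational(21, 22), C)))) = Mul(C, Add(16, Mul(Rational(43, 22), C))))
Function('g')(Q, N) = Add(38, Mul(Rational(111531, 22), Q)) (Function('g')(Q, N) = Add(Mul(Mul(Rational(1, 22), 47, Add(352, Mul(43, 47))), Q), 38) = Add(Mul(Mul(Rational(1, 22), 47, Add(352, 2021)), Q), 38) = Add(Mul(Mul(Rational(1, 22), 47, 2373), Q), 38) = Add(Mul(Rational(111531, 22), Q), 38) = Add(38, Mul(Rational(111531, 22), Q)))
Mul(Function('g')(1360, Function('U')(-55)), Pow(-469045, -1)) = Mul(Add(38, Mul(Rational(111531, 22), 1360)), Pow(-469045, -1)) = Mul(Add(38, Rational(75841080, 11)), Rational(-1, 469045)) = Mul(Rational(75841498, 11), Rational(-1, 469045)) = Rational(-75841498, 5159495)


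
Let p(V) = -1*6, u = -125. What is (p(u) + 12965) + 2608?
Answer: 15567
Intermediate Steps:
p(V) = -6
(p(u) + 12965) + 2608 = (-6 + 12965) + 2608 = 12959 + 2608 = 15567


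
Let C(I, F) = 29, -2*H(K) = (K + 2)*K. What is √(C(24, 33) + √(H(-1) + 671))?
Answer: √(116 + 2*√2686)/2 ≈ 7.4104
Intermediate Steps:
H(K) = -K*(2 + K)/2 (H(K) = -(K + 2)*K/2 = -(2 + K)*K/2 = -K*(2 + K)/2)
√(C(24, 33) + √(H(-1) + 671)) = √(29 + √(-½*(-1)*(2 - 1) + 671)) = √(29 + √(-½*(-1)*1 + 671)) = √(29 + √(½ + 671)) = √(29 + √(1343/2)) = √(29 + √2686/2)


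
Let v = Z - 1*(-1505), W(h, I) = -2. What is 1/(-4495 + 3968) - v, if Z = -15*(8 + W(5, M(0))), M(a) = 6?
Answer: -745706/527 ≈ -1415.0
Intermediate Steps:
Z = -90 (Z = -15*(8 - 2) = -15*6 = -90)
v = 1415 (v = -90 - 1*(-1505) = -90 + 1505 = 1415)
1/(-4495 + 3968) - v = 1/(-4495 + 3968) - 1*1415 = 1/(-527) - 1415 = -1/527 - 1415 = -745706/527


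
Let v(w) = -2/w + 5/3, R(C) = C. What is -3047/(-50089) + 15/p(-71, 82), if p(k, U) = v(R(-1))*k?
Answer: 125702/39119509 ≈ 0.0032133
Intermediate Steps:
v(w) = 5/3 - 2/w (v(w) = -2/w + 5*(⅓) = -2/w + 5/3 = 5/3 - 2/w)
p(k, U) = 11*k/3 (p(k, U) = (5/3 - 2/(-1))*k = (5/3 - 2*(-1))*k = (5/3 + 2)*k = 11*k/3)
-3047/(-50089) + 15/p(-71, 82) = -3047/(-50089) + 15/(((11/3)*(-71))) = -3047*(-1/50089) + 15/(-781/3) = 3047/50089 + 15*(-3/781) = 3047/50089 - 45/781 = 125702/39119509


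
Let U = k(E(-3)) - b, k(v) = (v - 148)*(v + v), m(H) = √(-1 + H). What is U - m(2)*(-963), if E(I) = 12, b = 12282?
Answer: -14583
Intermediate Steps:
k(v) = 2*v*(-148 + v) (k(v) = (-148 + v)*(2*v) = 2*v*(-148 + v))
U = -15546 (U = 2*12*(-148 + 12) - 1*12282 = 2*12*(-136) - 12282 = -3264 - 12282 = -15546)
U - m(2)*(-963) = -15546 - √(-1 + 2)*(-963) = -15546 - √1*(-963) = -15546 - (-963) = -15546 - 1*(-963) = -15546 + 963 = -14583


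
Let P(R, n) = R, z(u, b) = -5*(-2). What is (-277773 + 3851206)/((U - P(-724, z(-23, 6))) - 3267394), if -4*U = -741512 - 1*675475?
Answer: -14293732/11649693 ≈ -1.2270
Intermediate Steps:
z(u, b) = 10
U = 1416987/4 (U = -(-741512 - 1*675475)/4 = -(-741512 - 675475)/4 = -¼*(-1416987) = 1416987/4 ≈ 3.5425e+5)
(-277773 + 3851206)/((U - P(-724, z(-23, 6))) - 3267394) = (-277773 + 3851206)/((1416987/4 - 1*(-724)) - 3267394) = 3573433/((1416987/4 + 724) - 3267394) = 3573433/(1419883/4 - 3267394) = 3573433/(-11649693/4) = 3573433*(-4/11649693) = -14293732/11649693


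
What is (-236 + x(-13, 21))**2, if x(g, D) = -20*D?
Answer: 430336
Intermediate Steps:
(-236 + x(-13, 21))**2 = (-236 - 20*21)**2 = (-236 - 420)**2 = (-656)**2 = 430336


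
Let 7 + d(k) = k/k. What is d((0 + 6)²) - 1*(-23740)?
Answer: 23734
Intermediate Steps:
d(k) = -6 (d(k) = -7 + k/k = -7 + 1 = -6)
d((0 + 6)²) - 1*(-23740) = -6 - 1*(-23740) = -6 + 23740 = 23734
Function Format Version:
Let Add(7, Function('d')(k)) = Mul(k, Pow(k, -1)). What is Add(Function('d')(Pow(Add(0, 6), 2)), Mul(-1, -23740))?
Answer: 23734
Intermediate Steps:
Function('d')(k) = -6 (Function('d')(k) = Add(-7, Mul(k, Pow(k, -1))) = Add(-7, 1) = -6)
Add(Function('d')(Pow(Add(0, 6), 2)), Mul(-1, -23740)) = Add(-6, Mul(-1, -23740)) = Add(-6, 23740) = 23734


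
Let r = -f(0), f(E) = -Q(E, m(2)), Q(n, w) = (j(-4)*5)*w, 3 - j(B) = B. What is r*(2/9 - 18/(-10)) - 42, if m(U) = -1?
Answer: -1015/9 ≈ -112.78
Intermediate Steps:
j(B) = 3 - B
Q(n, w) = 35*w (Q(n, w) = ((3 - 1*(-4))*5)*w = ((3 + 4)*5)*w = (7*5)*w = 35*w)
f(E) = 35 (f(E) = -35*(-1) = -1*(-35) = 35)
r = -35 (r = -1*35 = -35)
r*(2/9 - 18/(-10)) - 42 = -35*(2/9 - 18/(-10)) - 42 = -35*(2*(1/9) - 18*(-1/10)) - 42 = -35*(2/9 + 9/5) - 42 = -35*91/45 - 42 = -637/9 - 42 = -1015/9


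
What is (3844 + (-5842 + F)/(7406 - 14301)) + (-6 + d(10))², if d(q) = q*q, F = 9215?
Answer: 87425227/6895 ≈ 12680.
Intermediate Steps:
d(q) = q²
(3844 + (-5842 + F)/(7406 - 14301)) + (-6 + d(10))² = (3844 + (-5842 + 9215)/(7406 - 14301)) + (-6 + 10²)² = (3844 + 3373/(-6895)) + (-6 + 100)² = (3844 + 3373*(-1/6895)) + 94² = (3844 - 3373/6895) + 8836 = 26501007/6895 + 8836 = 87425227/6895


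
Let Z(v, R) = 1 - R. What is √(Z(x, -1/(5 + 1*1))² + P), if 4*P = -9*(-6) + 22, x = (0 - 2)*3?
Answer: √733/6 ≈ 4.5123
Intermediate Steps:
x = -6 (x = -2*3 = -6)
P = 19 (P = (-9*(-6) + 22)/4 = (54 + 22)/4 = (¼)*76 = 19)
√(Z(x, -1/(5 + 1*1))² + P) = √((1 - (-1)/(5 + 1*1))² + 19) = √((1 - (-1)/(5 + 1))² + 19) = √((1 - (-1)/6)² + 19) = √((1 - 1*(-⅙))² + 19) = √((1 + ⅙)² + 19) = √((7/6)² + 19) = √(49/36 + 19) = √(733/36) = √733/6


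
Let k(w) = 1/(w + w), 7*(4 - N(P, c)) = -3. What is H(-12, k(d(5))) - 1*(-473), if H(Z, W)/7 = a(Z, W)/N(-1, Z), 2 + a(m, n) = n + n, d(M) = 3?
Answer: 43744/93 ≈ 470.37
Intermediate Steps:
a(m, n) = -2 + 2*n (a(m, n) = -2 + (n + n) = -2 + 2*n)
N(P, c) = 31/7 (N(P, c) = 4 - ⅐*(-3) = 4 + 3/7 = 31/7)
k(w) = 1/(2*w)
H(Z, W) = -98/31 + 98*W/31 (H(Z, W) = 7*((-2 + 2*W)/(31/7)) = 7*((-2 + 2*W)*(7/31)) = 7*(-14/31 + 14*W/31) = -98/31 + 98*W/31)
H(-12, k(d(5))) - 1*(-473) = (-98/31 + 98*((½)/3)/31) - 1*(-473) = (-98/31 + 98*((½)*(⅓))/31) + 473 = (-98/31 + (98/31)*(⅙)) + 473 = (-98/31 + 49/93) + 473 = -245/93 + 473 = 43744/93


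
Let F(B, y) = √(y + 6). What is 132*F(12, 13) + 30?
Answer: 30 + 132*√19 ≈ 605.38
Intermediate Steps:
F(B, y) = √(6 + y)
132*F(12, 13) + 30 = 132*√(6 + 13) + 30 = 132*√19 + 30 = 30 + 132*√19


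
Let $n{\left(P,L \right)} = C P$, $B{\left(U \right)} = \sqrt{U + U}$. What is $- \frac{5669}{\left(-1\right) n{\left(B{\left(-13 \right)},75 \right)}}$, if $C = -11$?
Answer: $\frac{5669 i \sqrt{26}}{286} \approx 101.07 i$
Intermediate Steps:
$B{\left(U \right)} = \sqrt{2} \sqrt{U}$ ($B{\left(U \right)} = \sqrt{2 U} = \sqrt{2} \sqrt{U}$)
$n{\left(P,L \right)} = - 11 P$
$- \frac{5669}{\left(-1\right) n{\left(B{\left(-13 \right)},75 \right)}} = - \frac{5669}{\left(-1\right) \left(- 11 \sqrt{2} \sqrt{-13}\right)} = - \frac{5669}{\left(-1\right) \left(- 11 \sqrt{2} i \sqrt{13}\right)} = - \frac{5669}{\left(-1\right) \left(- 11 i \sqrt{26}\right)} = - \frac{5669}{11 i \sqrt{26}} = - 5669 \left(- \frac{i \sqrt{26}}{286}\right) = \frac{5669 i \sqrt{26}}{286}$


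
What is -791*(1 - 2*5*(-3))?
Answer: -24521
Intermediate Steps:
-791*(1 - 2*5*(-3)) = -791*(1 - 10*(-3)) = -791*(1 + 30) = -791*31 = -24521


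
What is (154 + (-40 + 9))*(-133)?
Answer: -16359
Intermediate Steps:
(154 + (-40 + 9))*(-133) = (154 - 31)*(-133) = 123*(-133) = -16359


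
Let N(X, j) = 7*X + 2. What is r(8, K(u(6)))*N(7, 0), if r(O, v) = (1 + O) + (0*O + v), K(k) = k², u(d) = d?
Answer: 2295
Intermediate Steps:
N(X, j) = 2 + 7*X
r(O, v) = 1 + O + v (r(O, v) = (1 + O) + (0 + v) = (1 + O) + v = 1 + O + v)
r(8, K(u(6)))*N(7, 0) = (1 + 8 + 6²)*(2 + 7*7) = (1 + 8 + 36)*(2 + 49) = 45*51 = 2295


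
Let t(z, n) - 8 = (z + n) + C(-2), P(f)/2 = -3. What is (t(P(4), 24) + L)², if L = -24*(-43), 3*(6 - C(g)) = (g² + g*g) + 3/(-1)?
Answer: 10156969/9 ≈ 1.1286e+6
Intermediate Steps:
P(f) = -6 (P(f) = 2*(-3) = -6)
C(g) = 7 - 2*g²/3 (C(g) = 6 - ((g² + g*g) + 3/(-1))/3 = 6 - ((g² + g²) + 3*(-1))/3 = 6 - (2*g² - 3)/3 = 6 - (-3 + 2*g²)/3 = 6 + (1 - 2*g²/3) = 7 - 2*g²/3)
t(z, n) = 37/3 + n + z (t(z, n) = 8 + ((z + n) + (7 - ⅔*(-2)²)) = 8 + ((n + z) + (7 - ⅔*4)) = 8 + ((n + z) + (7 - 8/3)) = 8 + ((n + z) + 13/3) = 8 + (13/3 + n + z) = 37/3 + n + z)
L = 1032
(t(P(4), 24) + L)² = ((37/3 + 24 - 6) + 1032)² = (91/3 + 1032)² = (3187/3)² = 10156969/9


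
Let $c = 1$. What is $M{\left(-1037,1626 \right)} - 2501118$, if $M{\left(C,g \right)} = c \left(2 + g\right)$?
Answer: $-2499490$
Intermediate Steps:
$M{\left(C,g \right)} = 2 + g$ ($M{\left(C,g \right)} = 1 \left(2 + g\right) = 2 + g$)
$M{\left(-1037,1626 \right)} - 2501118 = \left(2 + 1626\right) - 2501118 = 1628 - 2501118 = -2499490$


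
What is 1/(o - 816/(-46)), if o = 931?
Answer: 23/21821 ≈ 0.0010540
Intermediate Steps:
1/(o - 816/(-46)) = 1/(931 - 816/(-46)) = 1/(931 - 816*(-1/46)) = 1/(931 + 408/23) = 1/(21821/23) = 23/21821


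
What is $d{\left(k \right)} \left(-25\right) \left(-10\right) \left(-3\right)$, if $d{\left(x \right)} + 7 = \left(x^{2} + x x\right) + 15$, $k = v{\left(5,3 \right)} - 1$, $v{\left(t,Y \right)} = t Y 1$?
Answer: $-300000$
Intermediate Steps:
$v{\left(t,Y \right)} = Y t$ ($v{\left(t,Y \right)} = Y t 1 = Y t$)
$k = 14$ ($k = 3 \cdot 5 - 1 = 15 - 1 = 14$)
$d{\left(x \right)} = 8 + 2 x^{2}$ ($d{\left(x \right)} = -7 + \left(\left(x^{2} + x x\right) + 15\right) = -7 + \left(\left(x^{2} + x^{2}\right) + 15\right) = -7 + \left(2 x^{2} + 15\right) = -7 + \left(15 + 2 x^{2}\right) = 8 + 2 x^{2}$)
$d{\left(k \right)} \left(-25\right) \left(-10\right) \left(-3\right) = \left(8 + 2 \cdot 14^{2}\right) \left(-25\right) \left(-10\right) \left(-3\right) = \left(8 + 2 \cdot 196\right) 250 \left(-3\right) = \left(8 + 392\right) \left(-750\right) = 400 \left(-750\right) = -300000$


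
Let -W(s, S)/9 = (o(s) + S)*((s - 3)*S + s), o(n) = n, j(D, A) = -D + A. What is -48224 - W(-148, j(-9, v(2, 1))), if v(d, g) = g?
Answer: 2011012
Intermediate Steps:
j(D, A) = A - D
W(s, S) = -9*(S + s)*(s + S*(-3 + s)) (W(s, S) = -9*(s + S)*((s - 3)*S + s) = -9*(S + s)*((-3 + s)*S + s) = -9*(S + s)*(S*(-3 + s) + s) = -9*(S + s)*(s + S*(-3 + s)))
-48224 - W(-148, j(-9, v(2, 1))) = -48224 - (-9*(-148)² + 27*(1 - 1*(-9))² - 9*(1 - 1*(-9))*(-148)² - 9*(-148)*(1 - 1*(-9))² + 18*(1 - 1*(-9))*(-148)) = -48224 - (-9*21904 + 27*(1 + 9)² - 9*(1 + 9)*21904 - 9*(-148)*(1 + 9)² + 18*(1 + 9)*(-148)) = -48224 - (-197136 + 27*10² - 9*10*21904 - 9*(-148)*10² + 18*10*(-148)) = -48224 - (-197136 + 27*100 - 1971360 - 9*(-148)*100 - 26640) = -48224 - (-197136 + 2700 - 1971360 + 133200 - 26640) = -48224 - 1*(-2059236) = -48224 + 2059236 = 2011012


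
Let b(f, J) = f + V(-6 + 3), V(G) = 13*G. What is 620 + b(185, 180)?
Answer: 766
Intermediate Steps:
b(f, J) = -39 + f (b(f, J) = f + 13*(-6 + 3) = f + 13*(-3) = f - 39 = -39 + f)
620 + b(185, 180) = 620 + (-39 + 185) = 620 + 146 = 766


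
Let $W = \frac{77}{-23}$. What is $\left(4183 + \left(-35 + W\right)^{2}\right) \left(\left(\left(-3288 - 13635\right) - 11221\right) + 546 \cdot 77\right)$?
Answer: $\frac{41565179438}{529} \approx 7.8573 \cdot 10^{7}$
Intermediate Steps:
$W = - \frac{77}{23}$ ($W = 77 \left(- \frac{1}{23}\right) = - \frac{77}{23} \approx -3.3478$)
$\left(4183 + \left(-35 + W\right)^{2}\right) \left(\left(\left(-3288 - 13635\right) - 11221\right) + 546 \cdot 77\right) = \left(4183 + \left(-35 - \frac{77}{23}\right)^{2}\right) \left(\left(\left(-3288 - 13635\right) - 11221\right) + 546 \cdot 77\right) = \left(4183 + \left(- \frac{882}{23}\right)^{2}\right) \left(\left(-16923 - 11221\right) + 42042\right) = \left(4183 + \frac{777924}{529}\right) \left(-28144 + 42042\right) = \frac{2990731}{529} \cdot 13898 = \frac{41565179438}{529}$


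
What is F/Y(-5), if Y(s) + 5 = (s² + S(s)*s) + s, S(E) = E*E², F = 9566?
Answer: 4783/320 ≈ 14.947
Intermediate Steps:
S(E) = E³
Y(s) = -5 + s + s² + s⁴ (Y(s) = -5 + ((s² + s³*s) + s) = -5 + ((s² + s⁴) + s) = -5 + (s + s² + s⁴) = -5 + s + s² + s⁴)
F/Y(-5) = 9566/(-5 - 5 + (-5)² + (-5)⁴) = 9566/(-5 - 5 + 25 + 625) = 9566/640 = 9566*(1/640) = 4783/320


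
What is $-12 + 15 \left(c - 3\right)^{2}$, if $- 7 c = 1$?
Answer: $\frac{6672}{49} \approx 136.16$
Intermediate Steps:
$c = - \frac{1}{7}$ ($c = \left(- \frac{1}{7}\right) 1 = - \frac{1}{7} \approx -0.14286$)
$-12 + 15 \left(c - 3\right)^{2} = -12 + 15 \left(- \frac{1}{7} - 3\right)^{2} = -12 + 15 \left(- \frac{22}{7}\right)^{2} = -12 + 15 \cdot \frac{484}{49} = -12 + \frac{7260}{49} = \frac{6672}{49}$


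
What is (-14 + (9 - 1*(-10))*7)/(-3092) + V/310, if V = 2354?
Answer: 3620839/479260 ≈ 7.5551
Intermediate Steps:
(-14 + (9 - 1*(-10))*7)/(-3092) + V/310 = (-14 + (9 - 1*(-10))*7)/(-3092) + 2354/310 = (-14 + (9 + 10)*7)*(-1/3092) + 2354*(1/310) = (-14 + 19*7)*(-1/3092) + 1177/155 = (-14 + 133)*(-1/3092) + 1177/155 = 119*(-1/3092) + 1177/155 = -119/3092 + 1177/155 = 3620839/479260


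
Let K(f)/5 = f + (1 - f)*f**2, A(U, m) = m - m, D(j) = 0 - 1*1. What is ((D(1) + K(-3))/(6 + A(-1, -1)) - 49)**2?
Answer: 4225/9 ≈ 469.44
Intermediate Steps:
D(j) = -1 (D(j) = 0 - 1 = -1)
A(U, m) = 0
K(f) = 5*f + 5*f**2*(1 - f) (K(f) = 5*(f + (1 - f)*f**2) = 5*(f + f**2*(1 - f)) = 5*f + 5*f**2*(1 - f))
((D(1) + K(-3))/(6 + A(-1, -1)) - 49)**2 = ((-1 + 5*(-3)*(1 - 3 - 1*(-3)**2))/(6 + 0) - 49)**2 = ((-1 + 5*(-3)*(1 - 3 - 1*9))/6 - 49)**2 = ((-1 + 5*(-3)*(1 - 3 - 9))*(1/6) - 49)**2 = ((-1 + 5*(-3)*(-11))*(1/6) - 49)**2 = ((-1 + 165)*(1/6) - 49)**2 = (164*(1/6) - 49)**2 = (82/3 - 49)**2 = (-65/3)**2 = 4225/9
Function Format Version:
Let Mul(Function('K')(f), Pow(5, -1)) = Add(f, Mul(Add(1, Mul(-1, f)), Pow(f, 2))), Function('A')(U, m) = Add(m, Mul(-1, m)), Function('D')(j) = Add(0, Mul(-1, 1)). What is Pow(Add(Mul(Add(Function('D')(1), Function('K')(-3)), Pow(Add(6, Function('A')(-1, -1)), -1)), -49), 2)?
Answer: Rational(4225, 9) ≈ 469.44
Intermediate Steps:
Function('D')(j) = -1 (Function('D')(j) = Add(0, -1) = -1)
Function('A')(U, m) = 0
Function('K')(f) = Add(Mul(5, f), Mul(5, Pow(f, 2), Add(1, Mul(-1, f)))) (Function('K')(f) = Mul(5, Add(f, Mul(Add(1, Mul(-1, f)), Pow(f, 2)))) = Mul(5, Add(f, Mul(Pow(f, 2), Add(1, Mul(-1, f))))) = Add(Mul(5, f), Mul(5, Pow(f, 2), Add(1, Mul(-1, f)))))
Pow(Add(Mul(Add(Function('D')(1), Function('K')(-3)), Pow(Add(6, Function('A')(-1, -1)), -1)), -49), 2) = Pow(Add(Mul(Add(-1, Mul(5, -3, Add(1, -3, Mul(-1, Pow(-3, 2))))), Pow(Add(6, 0), -1)), -49), 2) = Pow(Add(Mul(Add(-1, Mul(5, -3, Add(1, -3, Mul(-1, 9)))), Pow(6, -1)), -49), 2) = Pow(Add(Mul(Add(-1, Mul(5, -3, Add(1, -3, -9))), Rational(1, 6)), -49), 2) = Pow(Add(Mul(Add(-1, Mul(5, -3, -11)), Rational(1, 6)), -49), 2) = Pow(Add(Mul(Add(-1, 165), Rational(1, 6)), -49), 2) = Pow(Add(Mul(164, Rational(1, 6)), -49), 2) = Pow(Add(Rational(82, 3), -49), 2) = Pow(Rational(-65, 3), 2) = Rational(4225, 9)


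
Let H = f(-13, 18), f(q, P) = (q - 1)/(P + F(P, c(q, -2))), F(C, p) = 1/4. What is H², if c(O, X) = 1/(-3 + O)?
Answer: 3136/5329 ≈ 0.58848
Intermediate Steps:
F(C, p) = ¼
f(q, P) = (-1 + q)/(¼ + P) (f(q, P) = (q - 1)/(P + ¼) = (-1 + q)/(¼ + P))
H = -56/73 (H = 4*(-1 - 13)/(1 + 4*18) = 4*(-14)/(1 + 72) = 4*(-14)/73 = 4*(1/73)*(-14) = -56/73 ≈ -0.76712)
H² = (-56/73)² = 3136/5329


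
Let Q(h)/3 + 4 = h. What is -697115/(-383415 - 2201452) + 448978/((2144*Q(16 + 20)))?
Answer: 652015706843/266013832704 ≈ 2.4511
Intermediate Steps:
Q(h) = -12 + 3*h
-697115/(-383415 - 2201452) + 448978/((2144*Q(16 + 20))) = -697115/(-383415 - 2201452) + 448978/((2144*(-12 + 3*(16 + 20)))) = -697115/(-2584867) + 448978/((2144*(-12 + 3*36))) = -697115*(-1/2584867) + 448978/((2144*(-12 + 108))) = 697115/2584867 + 448978/((2144*96)) = 697115/2584867 + 448978/205824 = 697115/2584867 + 448978*(1/205824) = 697115/2584867 + 224489/102912 = 652015706843/266013832704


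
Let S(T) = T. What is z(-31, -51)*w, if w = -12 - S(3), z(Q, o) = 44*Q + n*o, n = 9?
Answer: 27345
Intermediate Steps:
z(Q, o) = 9*o + 44*Q (z(Q, o) = 44*Q + 9*o = 9*o + 44*Q)
w = -15 (w = -12 - 1*3 = -12 - 3 = -15)
z(-31, -51)*w = (9*(-51) + 44*(-31))*(-15) = (-459 - 1364)*(-15) = -1823*(-15) = 27345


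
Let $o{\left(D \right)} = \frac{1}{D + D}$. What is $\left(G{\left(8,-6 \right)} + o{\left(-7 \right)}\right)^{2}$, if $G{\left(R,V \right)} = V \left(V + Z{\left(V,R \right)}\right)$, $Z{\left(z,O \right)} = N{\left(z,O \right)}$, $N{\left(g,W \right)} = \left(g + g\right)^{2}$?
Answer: $\frac{134397649}{196} \approx 6.857 \cdot 10^{5}$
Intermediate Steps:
$N{\left(g,W \right)} = 4 g^{2}$ ($N{\left(g,W \right)} = \left(2 g\right)^{2} = 4 g^{2}$)
$Z{\left(z,O \right)} = 4 z^{2}$
$o{\left(D \right)} = \frac{1}{2 D}$
$G{\left(R,V \right)} = V \left(V + 4 V^{2}\right)$
$\left(G{\left(8,-6 \right)} + o{\left(-7 \right)}\right)^{2} = \left(\left(-6\right)^{2} \left(1 + 4 \left(-6\right)\right) + \frac{1}{2 \left(-7\right)}\right)^{2} = \left(36 \left(1 - 24\right) + \frac{1}{2} \left(- \frac{1}{7}\right)\right)^{2} = \left(36 \left(-23\right) - \frac{1}{14}\right)^{2} = \left(-828 - \frac{1}{14}\right)^{2} = \left(- \frac{11593}{14}\right)^{2} = \frac{134397649}{196}$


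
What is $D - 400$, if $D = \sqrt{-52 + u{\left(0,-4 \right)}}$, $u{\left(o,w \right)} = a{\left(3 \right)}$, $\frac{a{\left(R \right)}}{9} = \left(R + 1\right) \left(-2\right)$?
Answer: $-400 + 2 i \sqrt{31} \approx -400.0 + 11.136 i$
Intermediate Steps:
$a{\left(R \right)} = -18 - 18 R$ ($a{\left(R \right)} = 9 \left(R + 1\right) \left(-2\right) = 9 \left(1 + R\right) \left(-2\right) = 9 \left(-2 - 2 R\right) = -18 - 18 R$)
$u{\left(o,w \right)} = -72$ ($u{\left(o,w \right)} = -18 - 54 = -72$)
$D = 2 i \sqrt{31}$ ($D = \sqrt{-52 - 72} = \sqrt{-124} = 2 i \sqrt{31} \approx 11.136 i$)
$D - 400 = 2 i \sqrt{31} - 400 = -400 + 2 i \sqrt{31}$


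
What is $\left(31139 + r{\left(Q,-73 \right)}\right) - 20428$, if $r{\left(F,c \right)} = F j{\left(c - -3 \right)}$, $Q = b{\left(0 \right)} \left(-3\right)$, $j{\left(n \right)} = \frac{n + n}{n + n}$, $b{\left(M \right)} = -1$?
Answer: $10714$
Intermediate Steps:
$j{\left(n \right)} = 1$ ($j{\left(n \right)} = \frac{2 n}{2 n} = 2 n \frac{1}{2 n} = 1$)
$Q = 3$ ($Q = \left(-1\right) \left(-3\right) = 3$)
$r{\left(F,c \right)} = F$ ($r{\left(F,c \right)} = F 1 = F$)
$\left(31139 + r{\left(Q,-73 \right)}\right) - 20428 = \left(31139 + 3\right) - 20428 = 31142 - 20428 = 10714$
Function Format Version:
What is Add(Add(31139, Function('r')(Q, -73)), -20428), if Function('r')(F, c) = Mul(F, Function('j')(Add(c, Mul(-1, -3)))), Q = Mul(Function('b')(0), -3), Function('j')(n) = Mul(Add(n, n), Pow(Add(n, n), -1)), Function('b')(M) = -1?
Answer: 10714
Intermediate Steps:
Function('j')(n) = 1 (Function('j')(n) = Mul(Mul(2, n), Pow(Mul(2, n), -1)) = Mul(Mul(2, n), Mul(Rational(1, 2), Pow(n, -1))) = 1)
Q = 3 (Q = Mul(-1, -3) = 3)
Function('r')(F, c) = F (Function('r')(F, c) = Mul(F, 1) = F)
Add(Add(31139, Function('r')(Q, -73)), -20428) = Add(Add(31139, 3), -20428) = Add(31142, -20428) = 10714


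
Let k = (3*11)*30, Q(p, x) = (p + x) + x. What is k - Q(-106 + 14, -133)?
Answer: 1348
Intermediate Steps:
Q(p, x) = p + 2*x
k = 990 (k = 33*30 = 990)
k - Q(-106 + 14, -133) = 990 - ((-106 + 14) + 2*(-133)) = 990 - (-92 - 266) = 990 - 1*(-358) = 990 + 358 = 1348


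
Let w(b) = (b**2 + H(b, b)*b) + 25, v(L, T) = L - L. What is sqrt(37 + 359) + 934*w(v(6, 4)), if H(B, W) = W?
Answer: 23350 + 6*sqrt(11) ≈ 23370.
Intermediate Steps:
v(L, T) = 0
w(b) = 25 + 2*b**2 (w(b) = (b**2 + b*b) + 25 = (b**2 + b**2) + 25 = 2*b**2 + 25 = 25 + 2*b**2)
sqrt(37 + 359) + 934*w(v(6, 4)) = sqrt(37 + 359) + 934*(25 + 2*0**2) = sqrt(396) + 934*(25 + 2*0) = 6*sqrt(11) + 934*(25 + 0) = 6*sqrt(11) + 934*25 = 6*sqrt(11) + 23350 = 23350 + 6*sqrt(11)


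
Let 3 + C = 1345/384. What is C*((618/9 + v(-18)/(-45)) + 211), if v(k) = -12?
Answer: 810407/5760 ≈ 140.70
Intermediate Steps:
C = 193/384 (C = -3 + 1345/384 = 193/384 ≈ 0.50260)
C*((618/9 + v(-18)/(-45)) + 211) = 193*((618/9 - 12/(-45)) + 211)/384 = 193*((618*(⅑) - 12*(-1/45)) + 211)/384 = 193*((206/3 + 4/15) + 211)/384 = 193*(1034/15 + 211)/384 = (193/384)*(4199/15) = 810407/5760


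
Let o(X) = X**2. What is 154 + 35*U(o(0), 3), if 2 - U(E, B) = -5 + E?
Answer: 399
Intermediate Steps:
U(E, B) = 7 - E (U(E, B) = 2 - (-5 + E) = 2 + (5 - E) = 7 - E)
154 + 35*U(o(0), 3) = 154 + 35*(7 - 1*0**2) = 154 + 35*(7 - 1*0) = 154 + 35*(7 + 0) = 154 + 35*7 = 154 + 245 = 399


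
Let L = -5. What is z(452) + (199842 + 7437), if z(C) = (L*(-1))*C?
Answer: 209539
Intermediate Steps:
z(C) = 5*C (z(C) = (-5*(-1))*C = 5*C)
z(452) + (199842 + 7437) = 5*452 + (199842 + 7437) = 2260 + 207279 = 209539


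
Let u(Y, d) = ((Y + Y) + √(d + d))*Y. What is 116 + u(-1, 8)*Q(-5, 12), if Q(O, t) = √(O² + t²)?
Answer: 90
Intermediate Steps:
u(Y, d) = Y*(2*Y + √2*√d) (u(Y, d) = (2*Y + √(2*d))*Y = (2*Y + √2*√d)*Y = Y*(2*Y + √2*√d))
116 + u(-1, 8)*Q(-5, 12) = 116 + (-(2*(-1) + √2*√8))*√((-5)² + 12²) = 116 + (-(-2 + √2*(2*√2)))*√(25 + 144) = 116 + (-(-2 + 4))*√169 = 116 - 1*2*13 = 116 - 2*13 = 116 - 26 = 90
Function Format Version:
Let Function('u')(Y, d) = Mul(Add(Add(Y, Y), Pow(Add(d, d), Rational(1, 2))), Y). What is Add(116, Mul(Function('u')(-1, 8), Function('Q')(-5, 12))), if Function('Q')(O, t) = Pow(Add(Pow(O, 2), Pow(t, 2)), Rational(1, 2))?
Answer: 90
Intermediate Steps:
Function('u')(Y, d) = Mul(Y, Add(Mul(2, Y), Mul(Pow(2, Rational(1, 2)), Pow(d, Rational(1, 2))))) (Function('u')(Y, d) = Mul(Add(Mul(2, Y), Pow(Mul(2, d), Rational(1, 2))), Y) = Mul(Add(Mul(2, Y), Mul(Pow(2, Rational(1, 2)), Pow(d, Rational(1, 2)))), Y) = Mul(Y, Add(Mul(2, Y), Mul(Pow(2, Rational(1, 2)), Pow(d, Rational(1, 2))))))
Add(116, Mul(Function('u')(-1, 8), Function('Q')(-5, 12))) = Add(116, Mul(Mul(-1, Add(Mul(2, -1), Mul(Pow(2, Rational(1, 2)), Pow(8, Rational(1, 2))))), Pow(Add(Pow(-5, 2), Pow(12, 2)), Rational(1, 2)))) = Add(116, Mul(Mul(-1, Add(-2, Mul(Pow(2, Rational(1, 2)), Mul(2, Pow(2, Rational(1, 2)))))), Pow(Add(25, 144), Rational(1, 2)))) = Add(116, Mul(Mul(-1, Add(-2, 4)), Pow(169, Rational(1, 2)))) = Add(116, Mul(Mul(-1, 2), 13)) = Add(116, Mul(-2, 13)) = Add(116, -26) = 90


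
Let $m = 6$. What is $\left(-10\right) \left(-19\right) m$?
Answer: $1140$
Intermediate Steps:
$\left(-10\right) \left(-19\right) m = \left(-10\right) \left(-19\right) 6 = 190 \cdot 6 = 1140$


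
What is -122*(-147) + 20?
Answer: 17954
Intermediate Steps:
-122*(-147) + 20 = 17934 + 20 = 17954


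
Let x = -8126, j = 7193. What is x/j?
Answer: -8126/7193 ≈ -1.1297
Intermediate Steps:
x/j = -8126/7193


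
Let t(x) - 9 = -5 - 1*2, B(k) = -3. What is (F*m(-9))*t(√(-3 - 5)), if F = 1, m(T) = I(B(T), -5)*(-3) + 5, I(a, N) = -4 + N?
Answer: 64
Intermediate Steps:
m(T) = 32 (m(T) = (-4 - 5)*(-3) + 5 = -9*(-3) + 5 = 27 + 5 = 32)
t(x) = 2 (t(x) = 9 + (-5 - 1*2) = 9 + (-5 - 2) = 9 - 7 = 2)
(F*m(-9))*t(√(-3 - 5)) = (1*32)*2 = 32*2 = 64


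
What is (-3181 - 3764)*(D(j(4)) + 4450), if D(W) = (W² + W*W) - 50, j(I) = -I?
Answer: -30780240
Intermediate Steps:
D(W) = -50 + 2*W² (D(W) = (W² + W²) - 50 = 2*W² - 50 = -50 + 2*W²)
(-3181 - 3764)*(D(j(4)) + 4450) = (-3181 - 3764)*((-50 + 2*(-1*4)²) + 4450) = -6945*((-50 + 2*(-4)²) + 4450) = -6945*((-50 + 2*16) + 4450) = -6945*((-50 + 32) + 4450) = -6945*(-18 + 4450) = -6945*4432 = -30780240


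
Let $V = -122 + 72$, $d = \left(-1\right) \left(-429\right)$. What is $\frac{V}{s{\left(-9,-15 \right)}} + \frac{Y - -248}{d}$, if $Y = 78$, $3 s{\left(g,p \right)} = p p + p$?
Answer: $\frac{137}{3003} \approx 0.045621$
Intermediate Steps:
$s{\left(g,p \right)} = \frac{p}{3} + \frac{p^{2}}{3}$ ($s{\left(g,p \right)} = \frac{p p + p}{3} = \frac{p^{2} + p}{3} = \frac{p + p^{2}}{3} = \frac{p}{3} + \frac{p^{2}}{3}$)
$d = 429$
$V = -50$
$\frac{V}{s{\left(-9,-15 \right)}} + \frac{Y - -248}{d} = - \frac{50}{\frac{1}{3} \left(-15\right) \left(1 - 15\right)} + \frac{78 - -248}{429} = - \frac{50}{\frac{1}{3} \left(-15\right) \left(-14\right)} + \left(78 + 248\right) \frac{1}{429} = - \frac{50}{70} + 326 \cdot \frac{1}{429} = \left(-50\right) \frac{1}{70} + \frac{326}{429} = - \frac{5}{7} + \frac{326}{429} = \frac{137}{3003}$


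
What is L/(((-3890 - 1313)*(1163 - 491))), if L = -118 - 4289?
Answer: 1469/1165472 ≈ 0.0012604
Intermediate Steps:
L = -4407
L/(((-3890 - 1313)*(1163 - 491))) = -4407*1/((-3890 - 1313)*(1163 - 491)) = -4407/((-5203*672)) = -4407/(-3496416) = -4407*(-1/3496416) = 1469/1165472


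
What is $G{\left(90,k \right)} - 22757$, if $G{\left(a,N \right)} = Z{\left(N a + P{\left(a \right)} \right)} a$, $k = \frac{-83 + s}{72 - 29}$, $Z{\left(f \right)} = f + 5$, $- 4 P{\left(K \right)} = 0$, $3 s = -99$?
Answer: $- \frac{1898801}{43} \approx -44158.0$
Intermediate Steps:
$s = -33$ ($s = \frac{1}{3} \left(-99\right) = -33$)
$P{\left(K \right)} = 0$ ($P{\left(K \right)} = \left(- \frac{1}{4}\right) 0 = 0$)
$Z{\left(f \right)} = 5 + f$
$k = - \frac{116}{43}$ ($k = \frac{-83 - 33}{72 - 29} = - \frac{116}{43} \approx -2.6977$)
$G{\left(a,N \right)} = a \left(5 + N a\right)$ ($G{\left(a,N \right)} = \left(5 + \left(N a + 0\right)\right) a = \left(5 + N a\right) a = a \left(5 + N a\right)$)
$G{\left(90,k \right)} - 22757 = 90 \left(5 - \frac{10440}{43}\right) - 22757 = 90 \left(- \frac{10225}{43}\right) - 22757 = - \frac{920250}{43} - 22757 = - \frac{1898801}{43}$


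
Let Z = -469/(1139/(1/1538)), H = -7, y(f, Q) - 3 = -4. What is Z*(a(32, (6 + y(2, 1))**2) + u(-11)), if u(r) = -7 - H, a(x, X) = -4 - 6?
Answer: 35/13073 ≈ 0.0026773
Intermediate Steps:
y(f, Q) = -1 (y(f, Q) = 3 - 4 = -1)
a(x, X) = -10
u(r) = 0 (u(r) = -7 - 1*(-7) = -7 + 7 = 0)
Z = -7/26146 (Z = -469/(1139/(1/1538)) = -469/(1139*1538) = -469/1751782 = -469*1/1751782 = -7/26146 ≈ -0.00026773)
Z*(a(32, (6 + y(2, 1))**2) + u(-11)) = -7*(-10 + 0)/26146 = -7/26146*(-10) = 35/13073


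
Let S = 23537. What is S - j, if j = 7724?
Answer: 15813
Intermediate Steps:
S - j = 23537 - 1*7724 = 23537 - 7724 = 15813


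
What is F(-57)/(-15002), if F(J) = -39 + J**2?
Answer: -1605/7501 ≈ -0.21397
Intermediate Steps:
F(-57)/(-15002) = (-39 + (-57)**2)/(-15002) = (-39 + 3249)*(-1/15002) = 3210*(-1/15002) = -1605/7501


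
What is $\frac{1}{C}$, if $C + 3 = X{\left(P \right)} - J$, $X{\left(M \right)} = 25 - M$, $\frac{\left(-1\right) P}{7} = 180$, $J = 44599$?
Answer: $- \frac{1}{43317} \approx -2.3086 \cdot 10^{-5}$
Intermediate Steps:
$P = -1260$ ($P = \left(-7\right) 180 = -1260$)
$C = -43317$ ($C = -3 + \left(\left(25 - -1260\right) - 44599\right) = -3 + \left(\left(25 + 1260\right) - 44599\right) = -3 + \left(1285 - 44599\right) = -3 - 43314 = -43317$)
$\frac{1}{C} = \frac{1}{-43317} = - \frac{1}{43317}$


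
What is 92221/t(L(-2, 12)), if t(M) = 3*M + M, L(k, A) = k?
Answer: -92221/8 ≈ -11528.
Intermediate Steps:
t(M) = 4*M
92221/t(L(-2, 12)) = 92221/((4*(-2))) = 92221/(-8) = 92221*(-1/8) = -92221/8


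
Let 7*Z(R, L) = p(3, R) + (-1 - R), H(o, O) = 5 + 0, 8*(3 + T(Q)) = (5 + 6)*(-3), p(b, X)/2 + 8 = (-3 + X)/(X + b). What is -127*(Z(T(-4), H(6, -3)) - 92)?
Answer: 7252843/616 ≈ 11774.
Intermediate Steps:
p(b, X) = -16 + 2*(-3 + X)/(X + b) (p(b, X) = -16 + 2*((-3 + X)/(X + b)) = -16 + 2*(-3 + X)/(X + b))
T(Q) = -57/8 (T(Q) = -3 + ((5 + 6)*(-3))/8 = -3 + (11*(-3))/8 = -3 + (1/8)*(-33) = -3 - 33/8 = -57/8)
H(o, O) = 5
Z(R, L) = -1/7 - R/7 + 2*(-27 - 7*R)/(7*(3 + R)) (Z(R, L) = (2*(-3 - 8*3 - 7*R)/(R + 3) + (-1 - R))/7 = (2*(-3 - 24 - 7*R)/(3 + R) + (-1 - R))/7 = (2*(-27 - 7*R)/(3 + R) + (-1 - R))/7 = (-1 - R + 2*(-27 - 7*R)/(3 + R))/7 = -1/7 - R/7 + 2*(-27 - 7*R)/(7*(3 + R)))
-127*(Z(T(-4), H(6, -3)) - 92) = -127*((-57 - (-57/8)**2 - 18*(-57/8))/(7*(3 - 57/8)) - 92) = -127*((-57 - 1*3249/64 + 513/4)/(7*(-33/8)) - 92) = -127*((1/7)*(-8/33)*(-57 - 3249/64 + 513/4) - 92) = -127*((1/7)*(-8/33)*(1311/64) - 92) = -127*(-437/616 - 92) = -127*(-57109/616) = 7252843/616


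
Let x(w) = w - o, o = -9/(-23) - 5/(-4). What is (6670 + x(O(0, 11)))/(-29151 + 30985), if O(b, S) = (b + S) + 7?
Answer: 615145/168728 ≈ 3.6458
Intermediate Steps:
o = 151/92 (o = -9*(-1/23) - 5*(-1/4) = 9/23 + 5/4 = 151/92 ≈ 1.6413)
O(b, S) = 7 + S + b (O(b, S) = (S + b) + 7 = 7 + S + b)
x(w) = -151/92 + w (x(w) = w - 1*151/92 = w - 151/92 = -151/92 + w)
(6670 + x(O(0, 11)))/(-29151 + 30985) = (6670 + (-151/92 + (7 + 11 + 0)))/(-29151 + 30985) = (6670 + (-151/92 + 18))/1834 = (6670 + 1505/92)*(1/1834) = (615145/92)*(1/1834) = 615145/168728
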